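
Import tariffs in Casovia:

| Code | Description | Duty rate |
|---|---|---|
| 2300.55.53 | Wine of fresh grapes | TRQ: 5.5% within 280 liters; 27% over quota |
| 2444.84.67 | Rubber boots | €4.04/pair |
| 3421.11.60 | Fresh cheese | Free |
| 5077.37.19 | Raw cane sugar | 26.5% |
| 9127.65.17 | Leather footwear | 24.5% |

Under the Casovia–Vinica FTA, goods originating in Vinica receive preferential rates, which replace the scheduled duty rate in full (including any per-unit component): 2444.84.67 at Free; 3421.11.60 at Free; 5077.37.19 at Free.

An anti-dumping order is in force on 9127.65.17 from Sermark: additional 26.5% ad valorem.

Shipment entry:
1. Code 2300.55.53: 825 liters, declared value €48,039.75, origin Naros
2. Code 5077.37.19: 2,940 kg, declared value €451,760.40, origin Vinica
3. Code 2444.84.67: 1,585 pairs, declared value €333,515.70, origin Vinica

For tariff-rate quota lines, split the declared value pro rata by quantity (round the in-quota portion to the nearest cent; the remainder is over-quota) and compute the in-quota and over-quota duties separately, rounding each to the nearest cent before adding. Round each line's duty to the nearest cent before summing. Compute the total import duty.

Line 1 (2300.55.53, Naros, 825 liters, €48,039.75):
Code 2300.55.53 is under a tariff-rate quota (threshold 280 liters). In-quota: 280 liters at 5.5%; over-quota: 545 liters at 27%.
Pro-rata value split: in-quota = €48,039.75 × 280/825 = €16,304.40; over-quota = €48,039.75 − €16,304.40 = €31,735.35.
In-quota duty = €16,304.40 × 5.5% = €896.74. Over-quota duty = €31,735.35 × 27% = €8,568.54.
Line duty = €896.74 + €8,568.54 = €9,465.28.
Line 2 (5077.37.19, Vinica, 2,940 kg, €451,760.40):
Base rate for 5077.37.19 is 26.5%.
Origin Vinica qualifies under the Casovia–Vinica agreement and 5077.37.19 is covered: preferential rate Free applies instead.
Duty = €451,760.40 × 0% = €0.00.
Line 3 (2444.84.67, Vinica, 1,585 pairs, €333,515.70):
Base rate for 2444.84.67 is €4.04/pair.
Origin Vinica qualifies under the Casovia–Vinica agreement and 2444.84.67 is covered: preferential rate Free applies instead.
Duty = €333,515.70 × 0% = €0.00.
Total = €9,465.28 + €0.00 + €0.00 = €9,465.28.

€9,465.28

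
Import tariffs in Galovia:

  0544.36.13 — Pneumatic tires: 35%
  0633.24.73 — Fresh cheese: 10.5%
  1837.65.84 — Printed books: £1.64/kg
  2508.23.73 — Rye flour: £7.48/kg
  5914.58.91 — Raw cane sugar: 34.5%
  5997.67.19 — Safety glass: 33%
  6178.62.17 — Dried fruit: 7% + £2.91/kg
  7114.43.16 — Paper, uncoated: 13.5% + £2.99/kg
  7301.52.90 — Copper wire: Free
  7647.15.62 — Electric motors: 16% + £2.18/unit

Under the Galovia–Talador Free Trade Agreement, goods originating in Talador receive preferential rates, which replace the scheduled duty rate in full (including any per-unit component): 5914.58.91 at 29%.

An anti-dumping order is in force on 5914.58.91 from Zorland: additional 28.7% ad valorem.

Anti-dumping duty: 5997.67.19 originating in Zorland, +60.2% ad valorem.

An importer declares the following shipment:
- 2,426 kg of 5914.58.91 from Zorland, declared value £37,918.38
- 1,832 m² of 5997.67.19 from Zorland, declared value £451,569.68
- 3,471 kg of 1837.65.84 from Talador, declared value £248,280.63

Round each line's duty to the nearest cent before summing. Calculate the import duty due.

£450,519.80

Line 1 (5914.58.91, Zorland, 2,426 kg, £37,918.38):
Base rate for 5914.58.91 is 34.5%.
5914.58.91 has an FTA preferential rate, but origin Zorland is not Talador; base rate stands.
Additional duty on 5914.58.91 from Zorland: +28.7%. Applied ad valorem rate: 34.5% + 28.7% = 63.2%.
Duty = £37,918.38 × 63.2% = £23,964.42.
Line 2 (5997.67.19, Zorland, 1,832 m², £451,569.68):
Base rate for 5997.67.19 is 33%.
Additional duty on 5997.67.19 from Zorland: +60.2%. Applied ad valorem rate: 33% + 60.2% = 93.2%.
Duty = £451,569.68 × 93.2% = £420,862.94.
Line 3 (1837.65.84, Talador, 3,471 kg, £248,280.63):
Base rate for 1837.65.84 is £1.64/kg.
Origin Talador is the FTA partner but 1837.65.84 is not on the preference list; base rate stands.
Duty = 3,471 × £1.64 = £5,692.44.
Total = £23,964.42 + £420,862.94 + £5,692.44 = £450,519.80.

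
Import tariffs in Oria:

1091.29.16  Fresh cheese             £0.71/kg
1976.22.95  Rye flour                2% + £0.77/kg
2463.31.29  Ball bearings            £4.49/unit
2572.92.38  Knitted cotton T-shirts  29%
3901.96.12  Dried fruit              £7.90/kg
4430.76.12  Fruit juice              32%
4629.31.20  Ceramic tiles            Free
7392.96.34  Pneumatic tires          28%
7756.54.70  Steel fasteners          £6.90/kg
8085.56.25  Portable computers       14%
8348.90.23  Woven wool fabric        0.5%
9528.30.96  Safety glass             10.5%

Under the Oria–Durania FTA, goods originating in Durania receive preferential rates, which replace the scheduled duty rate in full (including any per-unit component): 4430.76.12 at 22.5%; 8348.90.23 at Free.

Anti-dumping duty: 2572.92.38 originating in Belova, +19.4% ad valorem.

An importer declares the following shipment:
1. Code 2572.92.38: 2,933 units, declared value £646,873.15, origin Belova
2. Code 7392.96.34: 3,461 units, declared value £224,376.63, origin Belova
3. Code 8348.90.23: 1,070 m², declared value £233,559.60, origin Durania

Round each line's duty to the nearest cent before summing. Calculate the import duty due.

Line 1 (2572.92.38, Belova, 2,933 units, £646,873.15):
Base rate for 2572.92.38 is 29%.
Additional duty on 2572.92.38 from Belova: +19.4%. Applied ad valorem rate: 29% + 19.4% = 48.4%.
Duty = £646,873.15 × 48.4% = £313,086.60.
Line 2 (7392.96.34, Belova, 3,461 units, £224,376.63):
Base rate for 7392.96.34 is 28%.
Duty = £224,376.63 × 28% = £62,825.46.
Line 3 (8348.90.23, Durania, 1,070 m², £233,559.60):
Base rate for 8348.90.23 is 0.5%.
Origin Durania qualifies under the Oria–Durania agreement and 8348.90.23 is covered: preferential rate Free applies instead.
Duty = £233,559.60 × 0% = £0.00.
Total = £313,086.60 + £62,825.46 + £0.00 = £375,912.06.

£375,912.06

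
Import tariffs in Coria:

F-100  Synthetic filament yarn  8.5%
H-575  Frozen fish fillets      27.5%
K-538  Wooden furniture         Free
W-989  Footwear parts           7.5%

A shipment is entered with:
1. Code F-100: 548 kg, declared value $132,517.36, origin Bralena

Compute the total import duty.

$11,263.98

Line 1 (F-100, Bralena, 548 kg, $132,517.36):
Base rate for F-100 is 8.5%.
Duty = $132,517.36 × 8.5% = $11,263.98.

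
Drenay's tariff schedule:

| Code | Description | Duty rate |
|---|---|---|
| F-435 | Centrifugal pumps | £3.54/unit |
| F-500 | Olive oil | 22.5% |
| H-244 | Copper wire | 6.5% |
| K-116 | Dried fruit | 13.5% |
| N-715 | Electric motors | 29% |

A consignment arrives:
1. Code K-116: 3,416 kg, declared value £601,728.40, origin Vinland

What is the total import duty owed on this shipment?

Line 1 (K-116, Vinland, 3,416 kg, £601,728.40):
Base rate for K-116 is 13.5%.
Duty = £601,728.40 × 13.5% = £81,233.33.

£81,233.33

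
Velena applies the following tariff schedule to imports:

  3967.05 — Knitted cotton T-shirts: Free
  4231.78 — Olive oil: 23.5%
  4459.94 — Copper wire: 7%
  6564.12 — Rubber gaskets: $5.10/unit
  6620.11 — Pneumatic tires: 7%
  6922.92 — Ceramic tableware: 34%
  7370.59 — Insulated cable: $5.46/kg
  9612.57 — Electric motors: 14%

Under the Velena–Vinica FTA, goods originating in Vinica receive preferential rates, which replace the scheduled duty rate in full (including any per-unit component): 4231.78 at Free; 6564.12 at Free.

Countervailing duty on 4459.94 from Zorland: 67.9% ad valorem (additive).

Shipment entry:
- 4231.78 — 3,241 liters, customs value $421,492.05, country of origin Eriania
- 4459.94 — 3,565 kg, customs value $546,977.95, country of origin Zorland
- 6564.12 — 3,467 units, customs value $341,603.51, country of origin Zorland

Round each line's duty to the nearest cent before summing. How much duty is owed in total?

Line 1 (4231.78, Eriania, 3,241 liters, $421,492.05):
Base rate for 4231.78 is 23.5%.
4231.78 has an FTA preferential rate, but origin Eriania is not Vinica; base rate stands.
Duty = $421,492.05 × 23.5% = $99,050.63.
Line 2 (4459.94, Zorland, 3,565 kg, $546,977.95):
Base rate for 4459.94 is 7%.
Additional duty on 4459.94 from Zorland: +67.9%. Applied ad valorem rate: 7% + 67.9% = 74.9%.
Duty = $546,977.95 × 74.9% = $409,686.48.
Line 3 (6564.12, Zorland, 3,467 units, $341,603.51):
Base rate for 6564.12 is $5.10/unit.
6564.12 has an FTA preferential rate, but origin Zorland is not Vinica; base rate stands.
Duty = 3,467 × $5.10 = $17,681.70.
Total = $99,050.63 + $409,686.48 + $17,681.70 = $526,418.81.

$526,418.81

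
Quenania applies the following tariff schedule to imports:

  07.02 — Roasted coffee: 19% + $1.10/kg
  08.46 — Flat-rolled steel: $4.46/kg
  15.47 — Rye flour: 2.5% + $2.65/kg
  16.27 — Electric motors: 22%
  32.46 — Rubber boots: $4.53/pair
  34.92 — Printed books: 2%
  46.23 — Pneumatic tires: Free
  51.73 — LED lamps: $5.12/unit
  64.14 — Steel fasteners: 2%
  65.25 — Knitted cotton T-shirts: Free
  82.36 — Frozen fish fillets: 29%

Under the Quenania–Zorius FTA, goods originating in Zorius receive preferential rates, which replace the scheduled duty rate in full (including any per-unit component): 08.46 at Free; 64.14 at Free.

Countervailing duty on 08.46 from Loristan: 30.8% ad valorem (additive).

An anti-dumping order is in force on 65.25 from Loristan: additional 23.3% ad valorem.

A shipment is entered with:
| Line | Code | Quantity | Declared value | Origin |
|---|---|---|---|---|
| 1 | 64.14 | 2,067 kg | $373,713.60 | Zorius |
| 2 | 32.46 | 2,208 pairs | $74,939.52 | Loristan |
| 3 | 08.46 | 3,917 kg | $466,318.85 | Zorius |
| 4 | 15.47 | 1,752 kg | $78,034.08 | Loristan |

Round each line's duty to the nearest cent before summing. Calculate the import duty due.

Line 1 (64.14, Zorius, 2,067 kg, $373,713.60):
Base rate for 64.14 is 2%.
Origin Zorius qualifies under the Quenania–Zorius agreement and 64.14 is covered: preferential rate Free applies instead.
Duty = $373,713.60 × 0% = $0.00.
Line 2 (32.46, Loristan, 2,208 pairs, $74,939.52):
Base rate for 32.46 is $4.53/pair.
Duty = 2,208 × $4.53 = $10,002.24.
Line 3 (08.46, Zorius, 3,917 kg, $466,318.85):
Base rate for 08.46 is $4.46/kg.
Origin Zorius qualifies under the Quenania–Zorius agreement and 08.46 is covered: preferential rate Free applies instead.
The additional-duty order on 08.46 targets Loristan, not Zorius; it does not apply.
Duty = $466,318.85 × 0% = $0.00.
Line 4 (15.47, Loristan, 1,752 kg, $78,034.08):
Base rate for 15.47 is 2.5% + $2.65/kg.
Duty = $78,034.08 × 2.5% + 1,752 × $2.65 = $6,593.65.
Total = $0.00 + $10,002.24 + $0.00 + $6,593.65 = $16,595.89.

$16,595.89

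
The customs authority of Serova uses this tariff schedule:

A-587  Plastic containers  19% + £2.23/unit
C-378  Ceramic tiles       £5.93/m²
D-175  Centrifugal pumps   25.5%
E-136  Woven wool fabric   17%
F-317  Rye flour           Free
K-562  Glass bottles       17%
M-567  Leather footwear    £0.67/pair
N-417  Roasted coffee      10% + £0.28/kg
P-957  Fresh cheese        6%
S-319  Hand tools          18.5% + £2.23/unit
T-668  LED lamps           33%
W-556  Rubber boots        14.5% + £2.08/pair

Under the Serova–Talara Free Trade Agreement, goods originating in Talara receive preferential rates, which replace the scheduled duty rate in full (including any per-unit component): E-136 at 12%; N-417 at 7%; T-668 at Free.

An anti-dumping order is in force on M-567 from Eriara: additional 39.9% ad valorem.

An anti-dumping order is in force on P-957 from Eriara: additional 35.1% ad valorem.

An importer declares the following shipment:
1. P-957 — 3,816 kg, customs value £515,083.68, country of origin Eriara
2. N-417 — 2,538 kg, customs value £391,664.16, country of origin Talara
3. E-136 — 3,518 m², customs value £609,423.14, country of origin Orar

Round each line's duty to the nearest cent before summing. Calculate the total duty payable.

Line 1 (P-957, Eriara, 3,816 kg, £515,083.68):
Base rate for P-957 is 6%.
Additional duty on P-957 from Eriara: +35.1%. Applied ad valorem rate: 6% + 35.1% = 41.1%.
Duty = £515,083.68 × 41.1% = £211,699.39.
Line 2 (N-417, Talara, 2,538 kg, £391,664.16):
Base rate for N-417 is 10% + £0.28/kg.
Origin Talara qualifies under the Serova–Talara agreement and N-417 is covered: preferential rate 7% applies instead.
Duty = £391,664.16 × 7% = £27,416.49.
Line 3 (E-136, Orar, 3,518 m², £609,423.14):
Base rate for E-136 is 17%.
E-136 has an FTA preferential rate, but origin Orar is not Talara; base rate stands.
Duty = £609,423.14 × 17% = £103,601.93.
Total = £211,699.39 + £27,416.49 + £103,601.93 = £342,717.81.

£342,717.81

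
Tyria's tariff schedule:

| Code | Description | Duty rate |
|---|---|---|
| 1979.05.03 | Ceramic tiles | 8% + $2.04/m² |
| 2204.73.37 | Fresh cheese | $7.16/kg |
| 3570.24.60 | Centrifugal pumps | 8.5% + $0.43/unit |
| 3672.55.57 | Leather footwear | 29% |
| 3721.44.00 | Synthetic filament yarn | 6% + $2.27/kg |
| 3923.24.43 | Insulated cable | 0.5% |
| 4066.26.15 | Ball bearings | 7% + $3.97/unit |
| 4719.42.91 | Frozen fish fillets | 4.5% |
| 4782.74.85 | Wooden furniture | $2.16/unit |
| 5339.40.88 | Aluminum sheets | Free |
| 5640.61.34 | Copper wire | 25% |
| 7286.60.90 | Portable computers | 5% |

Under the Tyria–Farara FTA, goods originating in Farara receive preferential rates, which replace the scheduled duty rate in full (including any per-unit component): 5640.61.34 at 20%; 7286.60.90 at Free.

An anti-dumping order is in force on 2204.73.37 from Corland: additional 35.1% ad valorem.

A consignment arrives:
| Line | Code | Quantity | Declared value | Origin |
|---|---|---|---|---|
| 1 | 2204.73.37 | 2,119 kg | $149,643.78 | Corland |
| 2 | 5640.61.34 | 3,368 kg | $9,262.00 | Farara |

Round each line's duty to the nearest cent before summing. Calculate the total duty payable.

Line 1 (2204.73.37, Corland, 2,119 kg, $149,643.78):
Base rate for 2204.73.37 is $7.16/kg.
Additional duty on 2204.73.37 from Corland: +35.1% ad valorem. Applied ad valorem rate = 35.1%.
Duty = $149,643.78 × 35.1% + 2,119 × $7.16 = $67,697.01.
Line 2 (5640.61.34, Farara, 3,368 kg, $9,262.00):
Base rate for 5640.61.34 is 25%.
Origin Farara qualifies under the Tyria–Farara agreement and 5640.61.34 is covered: preferential rate 20% applies instead.
Duty = $9,262.00 × 20% = $1,852.40.
Total = $67,697.01 + $1,852.40 = $69,549.41.

$69,549.41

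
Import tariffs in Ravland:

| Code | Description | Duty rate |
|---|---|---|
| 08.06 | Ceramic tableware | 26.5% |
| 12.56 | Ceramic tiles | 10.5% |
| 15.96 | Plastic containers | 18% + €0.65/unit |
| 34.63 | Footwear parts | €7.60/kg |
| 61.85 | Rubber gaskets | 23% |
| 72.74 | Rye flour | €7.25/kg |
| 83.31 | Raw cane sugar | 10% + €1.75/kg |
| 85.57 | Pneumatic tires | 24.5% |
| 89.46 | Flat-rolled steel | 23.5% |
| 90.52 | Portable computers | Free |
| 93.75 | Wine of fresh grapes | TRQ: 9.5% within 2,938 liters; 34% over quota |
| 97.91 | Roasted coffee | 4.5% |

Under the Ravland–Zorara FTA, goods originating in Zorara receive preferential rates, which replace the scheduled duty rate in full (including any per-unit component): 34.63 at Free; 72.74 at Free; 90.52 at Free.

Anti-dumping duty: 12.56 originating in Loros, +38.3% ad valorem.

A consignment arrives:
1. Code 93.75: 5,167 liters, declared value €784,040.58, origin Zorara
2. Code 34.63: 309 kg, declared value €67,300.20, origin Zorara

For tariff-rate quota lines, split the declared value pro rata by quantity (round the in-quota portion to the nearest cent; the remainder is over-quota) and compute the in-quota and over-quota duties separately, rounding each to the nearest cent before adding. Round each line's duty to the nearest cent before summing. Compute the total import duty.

€157,349.83

Line 1 (93.75, Zorara, 5,167 liters, €784,040.58):
Code 93.75 is under a tariff-rate quota (threshold 2,938 liters). In-quota: 2,938 liters at 9.5%; over-quota: 2,229 liters at 34%.
Pro-rata value split: in-quota = €784,040.58 × 2,938/5,167 = €445,812.12; over-quota = €784,040.58 − €445,812.12 = €338,228.46.
In-quota duty = €445,812.12 × 9.5% = €42,352.15. Over-quota duty = €338,228.46 × 34% = €114,997.68.
Line duty = €42,352.15 + €114,997.68 = €157,349.83.
Line 2 (34.63, Zorara, 309 kg, €67,300.20):
Base rate for 34.63 is €7.60/kg.
Origin Zorara qualifies under the Ravland–Zorara agreement and 34.63 is covered: preferential rate Free applies instead.
Duty = €67,300.20 × 0% = €0.00.
Total = €157,349.83 + €0.00 = €157,349.83.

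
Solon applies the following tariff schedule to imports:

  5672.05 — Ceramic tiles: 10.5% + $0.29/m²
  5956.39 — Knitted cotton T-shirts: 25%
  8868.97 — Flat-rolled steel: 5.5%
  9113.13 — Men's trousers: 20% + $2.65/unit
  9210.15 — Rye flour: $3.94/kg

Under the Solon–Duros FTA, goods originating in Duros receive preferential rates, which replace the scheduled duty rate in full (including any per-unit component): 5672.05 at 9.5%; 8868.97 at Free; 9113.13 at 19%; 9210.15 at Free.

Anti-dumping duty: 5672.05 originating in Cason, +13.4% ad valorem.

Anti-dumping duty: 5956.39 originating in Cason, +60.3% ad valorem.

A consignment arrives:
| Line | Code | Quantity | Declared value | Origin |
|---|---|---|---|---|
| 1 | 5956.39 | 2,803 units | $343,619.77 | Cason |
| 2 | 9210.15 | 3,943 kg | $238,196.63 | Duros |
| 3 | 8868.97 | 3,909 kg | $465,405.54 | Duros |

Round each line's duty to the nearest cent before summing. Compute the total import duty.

$293,107.66

Line 1 (5956.39, Cason, 2,803 units, $343,619.77):
Base rate for 5956.39 is 25%.
Additional duty on 5956.39 from Cason: +60.3%. Applied ad valorem rate: 25% + 60.3% = 85.3%.
Duty = $343,619.77 × 85.3% = $293,107.66.
Line 2 (9210.15, Duros, 3,943 kg, $238,196.63):
Base rate for 9210.15 is $3.94/kg.
Origin Duros qualifies under the Solon–Duros agreement and 9210.15 is covered: preferential rate Free applies instead.
Duty = $238,196.63 × 0% = $0.00.
Line 3 (8868.97, Duros, 3,909 kg, $465,405.54):
Base rate for 8868.97 is 5.5%.
Origin Duros qualifies under the Solon–Duros agreement and 8868.97 is covered: preferential rate Free applies instead.
Duty = $465,405.54 × 0% = $0.00.
Total = $293,107.66 + $0.00 + $0.00 = $293,107.66.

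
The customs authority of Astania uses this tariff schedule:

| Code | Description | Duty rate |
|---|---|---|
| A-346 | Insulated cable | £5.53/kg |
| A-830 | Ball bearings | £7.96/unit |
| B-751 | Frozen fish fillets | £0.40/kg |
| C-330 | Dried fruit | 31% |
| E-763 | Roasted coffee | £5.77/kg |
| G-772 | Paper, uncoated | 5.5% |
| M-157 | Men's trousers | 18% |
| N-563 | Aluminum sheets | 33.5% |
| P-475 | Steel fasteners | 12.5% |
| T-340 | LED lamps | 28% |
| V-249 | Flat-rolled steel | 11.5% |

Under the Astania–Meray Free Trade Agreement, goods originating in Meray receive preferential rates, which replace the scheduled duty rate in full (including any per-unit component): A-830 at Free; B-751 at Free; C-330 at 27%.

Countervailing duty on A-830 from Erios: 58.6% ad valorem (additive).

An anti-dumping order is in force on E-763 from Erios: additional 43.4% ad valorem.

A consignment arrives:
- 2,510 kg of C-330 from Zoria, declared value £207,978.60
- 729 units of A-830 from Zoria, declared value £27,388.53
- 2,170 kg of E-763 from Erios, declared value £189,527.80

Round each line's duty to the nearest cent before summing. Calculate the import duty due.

£165,052.18

Line 1 (C-330, Zoria, 2,510 kg, £207,978.60):
Base rate for C-330 is 31%.
C-330 has an FTA preferential rate, but origin Zoria is not Meray; base rate stands.
Duty = £207,978.60 × 31% = £64,473.37.
Line 2 (A-830, Zoria, 729 units, £27,388.53):
Base rate for A-830 is £7.96/unit.
A-830 has an FTA preferential rate, but origin Zoria is not Meray; base rate stands.
The additional-duty order on A-830 targets Erios, not Zoria; it does not apply.
Duty = 729 × £7.96 = £5,802.84.
Line 3 (E-763, Erios, 2,170 kg, £189,527.80):
Base rate for E-763 is £5.77/kg.
Additional duty on E-763 from Erios: +43.4% ad valorem. Applied ad valorem rate = 43.4%.
Duty = £189,527.80 × 43.4% + 2,170 × £5.77 = £94,775.97.
Total = £64,473.37 + £5,802.84 + £94,775.97 = £165,052.18.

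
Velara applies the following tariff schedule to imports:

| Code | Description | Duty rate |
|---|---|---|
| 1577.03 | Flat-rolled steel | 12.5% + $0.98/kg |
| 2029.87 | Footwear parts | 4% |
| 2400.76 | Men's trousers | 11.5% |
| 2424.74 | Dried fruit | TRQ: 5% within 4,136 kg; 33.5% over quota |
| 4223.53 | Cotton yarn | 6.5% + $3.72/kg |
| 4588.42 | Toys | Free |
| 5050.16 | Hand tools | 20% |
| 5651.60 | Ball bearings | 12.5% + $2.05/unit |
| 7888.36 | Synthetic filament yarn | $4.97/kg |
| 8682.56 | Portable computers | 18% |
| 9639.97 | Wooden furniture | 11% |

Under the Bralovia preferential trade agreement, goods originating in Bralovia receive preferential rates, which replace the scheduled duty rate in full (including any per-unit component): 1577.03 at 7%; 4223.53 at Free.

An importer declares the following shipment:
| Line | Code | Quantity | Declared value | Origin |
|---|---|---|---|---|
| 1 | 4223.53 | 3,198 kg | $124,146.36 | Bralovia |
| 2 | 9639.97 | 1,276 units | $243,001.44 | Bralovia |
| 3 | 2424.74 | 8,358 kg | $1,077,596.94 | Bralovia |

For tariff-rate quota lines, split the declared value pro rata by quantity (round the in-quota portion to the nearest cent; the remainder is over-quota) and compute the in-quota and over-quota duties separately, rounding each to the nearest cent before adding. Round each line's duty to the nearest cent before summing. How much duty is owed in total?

Line 1 (4223.53, Bralovia, 3,198 kg, $124,146.36):
Base rate for 4223.53 is 6.5% + $3.72/kg.
Origin Bralovia qualifies under the Velara–Bralovia agreement and 4223.53 is covered: preferential rate Free applies instead.
Duty = $124,146.36 × 0% = $0.00.
Line 2 (9639.97, Bralovia, 1,276 units, $243,001.44):
Base rate for 9639.97 is 11%.
Origin Bralovia is the FTA partner but 9639.97 is not on the preference list; base rate stands.
Duty = $243,001.44 × 11% = $26,730.16.
Line 3 (2424.74, Bralovia, 8,358 kg, $1,077,596.94):
Code 2424.74 is under a tariff-rate quota (threshold 4,136 kg). In-quota: 4,136 kg at 5%; over-quota: 4,222 kg at 33.5%.
Pro-rata value split: in-quota = $1,077,596.94 × 4,136/8,358 = $533,254.48; over-quota = $1,077,596.94 − $533,254.48 = $544,342.46.
In-quota duty = $533,254.48 × 5% = $26,662.72. Over-quota duty = $544,342.46 × 33.5% = $182,354.72.
Line duty = $26,662.72 + $182,354.72 = $209,017.44.
Total = $0.00 + $26,730.16 + $209,017.44 = $235,747.60.

$235,747.60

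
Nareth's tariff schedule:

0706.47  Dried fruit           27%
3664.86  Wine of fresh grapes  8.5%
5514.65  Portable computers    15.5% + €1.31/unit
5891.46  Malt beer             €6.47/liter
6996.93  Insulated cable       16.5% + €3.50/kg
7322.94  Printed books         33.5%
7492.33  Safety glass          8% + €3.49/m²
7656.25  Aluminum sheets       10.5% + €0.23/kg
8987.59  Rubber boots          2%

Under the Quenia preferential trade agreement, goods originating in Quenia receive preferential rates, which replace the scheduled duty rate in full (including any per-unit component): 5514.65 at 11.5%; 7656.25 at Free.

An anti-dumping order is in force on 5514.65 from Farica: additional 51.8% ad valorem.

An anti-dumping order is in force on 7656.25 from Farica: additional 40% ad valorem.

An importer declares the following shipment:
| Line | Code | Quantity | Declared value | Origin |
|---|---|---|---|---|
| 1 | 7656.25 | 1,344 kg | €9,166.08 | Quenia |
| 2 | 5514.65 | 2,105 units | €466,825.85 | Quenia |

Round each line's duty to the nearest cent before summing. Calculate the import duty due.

€53,684.97

Line 1 (7656.25, Quenia, 1,344 kg, €9,166.08):
Base rate for 7656.25 is 10.5% + €0.23/kg.
Origin Quenia qualifies under the Nareth–Quenia agreement and 7656.25 is covered: preferential rate Free applies instead.
The additional-duty order on 7656.25 targets Farica, not Quenia; it does not apply.
Duty = €9,166.08 × 0% = €0.00.
Line 2 (5514.65, Quenia, 2,105 units, €466,825.85):
Base rate for 5514.65 is 15.5% + €1.31/unit.
Origin Quenia qualifies under the Nareth–Quenia agreement and 5514.65 is covered: preferential rate 11.5% applies instead.
The additional-duty order on 5514.65 targets Farica, not Quenia; it does not apply.
Duty = €466,825.85 × 11.5% = €53,684.97.
Total = €0.00 + €53,684.97 = €53,684.97.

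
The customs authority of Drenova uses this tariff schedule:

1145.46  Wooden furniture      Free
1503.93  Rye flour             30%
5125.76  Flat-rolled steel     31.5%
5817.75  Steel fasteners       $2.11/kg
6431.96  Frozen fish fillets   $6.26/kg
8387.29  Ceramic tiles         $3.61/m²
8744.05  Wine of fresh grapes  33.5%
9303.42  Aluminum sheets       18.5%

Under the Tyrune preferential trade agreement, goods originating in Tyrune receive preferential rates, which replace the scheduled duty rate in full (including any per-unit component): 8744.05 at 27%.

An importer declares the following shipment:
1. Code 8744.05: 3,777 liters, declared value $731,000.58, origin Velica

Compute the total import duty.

$244,885.19

Line 1 (8744.05, Velica, 3,777 liters, $731,000.58):
Base rate for 8744.05 is 33.5%.
8744.05 has an FTA preferential rate, but origin Velica is not Tyrune; base rate stands.
Duty = $731,000.58 × 33.5% = $244,885.19.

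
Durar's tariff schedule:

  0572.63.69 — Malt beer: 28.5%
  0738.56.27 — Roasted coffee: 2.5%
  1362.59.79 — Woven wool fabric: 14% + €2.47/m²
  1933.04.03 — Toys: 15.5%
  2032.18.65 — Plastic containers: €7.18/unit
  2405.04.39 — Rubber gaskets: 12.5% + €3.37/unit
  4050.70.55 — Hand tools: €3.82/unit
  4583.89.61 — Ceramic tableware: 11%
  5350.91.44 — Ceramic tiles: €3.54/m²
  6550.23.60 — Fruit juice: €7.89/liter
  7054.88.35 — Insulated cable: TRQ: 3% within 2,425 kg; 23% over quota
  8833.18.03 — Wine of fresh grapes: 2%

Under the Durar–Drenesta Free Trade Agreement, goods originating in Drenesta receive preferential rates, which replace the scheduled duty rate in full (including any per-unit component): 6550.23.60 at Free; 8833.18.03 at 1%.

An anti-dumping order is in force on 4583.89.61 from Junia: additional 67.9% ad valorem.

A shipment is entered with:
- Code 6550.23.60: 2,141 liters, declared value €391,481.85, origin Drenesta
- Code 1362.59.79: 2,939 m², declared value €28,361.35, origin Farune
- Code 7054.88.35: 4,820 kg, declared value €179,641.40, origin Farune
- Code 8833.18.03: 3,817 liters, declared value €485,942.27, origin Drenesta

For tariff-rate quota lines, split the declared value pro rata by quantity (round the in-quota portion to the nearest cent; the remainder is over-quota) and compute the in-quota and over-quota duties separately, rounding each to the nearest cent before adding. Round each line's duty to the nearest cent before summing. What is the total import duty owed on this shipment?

€39,330.91

Line 1 (6550.23.60, Drenesta, 2,141 liters, €391,481.85):
Base rate for 6550.23.60 is €7.89/liter.
Origin Drenesta qualifies under the Durar–Drenesta agreement and 6550.23.60 is covered: preferential rate Free applies instead.
Duty = €391,481.85 × 0% = €0.00.
Line 2 (1362.59.79, Farune, 2,939 m², €28,361.35):
Base rate for 1362.59.79 is 14% + €2.47/m².
Duty = €28,361.35 × 14% + 2,939 × €2.47 = €11,229.92.
Line 3 (7054.88.35, Farune, 4,820 kg, €179,641.40):
Code 7054.88.35 is under a tariff-rate quota (threshold 2,425 kg). In-quota: 2,425 kg at 3%; over-quota: 2,395 kg at 23%.
Pro-rata value split: in-quota = €179,641.40 × 2,425/4,820 = €90,379.75; over-quota = €179,641.40 − €90,379.75 = €89,261.65.
In-quota duty = €90,379.75 × 3% = €2,711.39. Over-quota duty = €89,261.65 × 23% = €20,530.18.
Line duty = €2,711.39 + €20,530.18 = €23,241.57.
Line 4 (8833.18.03, Drenesta, 3,817 liters, €485,942.27):
Base rate for 8833.18.03 is 2%.
Origin Drenesta qualifies under the Durar–Drenesta agreement and 8833.18.03 is covered: preferential rate 1% applies instead.
Duty = €485,942.27 × 1% = €4,859.42.
Total = €0.00 + €11,229.92 + €23,241.57 + €4,859.42 = €39,330.91.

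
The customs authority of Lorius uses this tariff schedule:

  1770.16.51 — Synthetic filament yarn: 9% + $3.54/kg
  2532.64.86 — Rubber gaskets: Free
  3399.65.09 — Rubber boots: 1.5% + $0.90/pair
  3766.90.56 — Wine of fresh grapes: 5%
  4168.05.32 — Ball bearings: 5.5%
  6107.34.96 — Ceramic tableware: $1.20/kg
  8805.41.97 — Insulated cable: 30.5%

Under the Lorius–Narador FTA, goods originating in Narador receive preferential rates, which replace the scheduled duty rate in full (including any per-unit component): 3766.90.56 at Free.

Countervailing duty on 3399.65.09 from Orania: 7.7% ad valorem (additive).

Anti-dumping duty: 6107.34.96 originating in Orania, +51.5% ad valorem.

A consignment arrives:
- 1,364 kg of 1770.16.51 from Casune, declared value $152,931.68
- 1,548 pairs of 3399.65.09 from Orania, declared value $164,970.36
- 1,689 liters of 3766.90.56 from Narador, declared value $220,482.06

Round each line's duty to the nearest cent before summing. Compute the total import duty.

$35,162.88

Line 1 (1770.16.51, Casune, 1,364 kg, $152,931.68):
Base rate for 1770.16.51 is 9% + $3.54/kg.
Duty = $152,931.68 × 9% + 1,364 × $3.54 = $18,592.41.
Line 2 (3399.65.09, Orania, 1,548 pairs, $164,970.36):
Base rate for 3399.65.09 is 1.5% + $0.90/pair.
Additional duty on 3399.65.09 from Orania: +7.7%. Applied ad valorem rate: 1.5% + 7.7% = 9.2%.
Duty = $164,970.36 × 9.2% + 1,548 × $0.90 = $16,570.47.
Line 3 (3766.90.56, Narador, 1,689 liters, $220,482.06):
Base rate for 3766.90.56 is 5%.
Origin Narador qualifies under the Lorius–Narador agreement and 3766.90.56 is covered: preferential rate Free applies instead.
Duty = $220,482.06 × 0% = $0.00.
Total = $18,592.41 + $16,570.47 + $0.00 = $35,162.88.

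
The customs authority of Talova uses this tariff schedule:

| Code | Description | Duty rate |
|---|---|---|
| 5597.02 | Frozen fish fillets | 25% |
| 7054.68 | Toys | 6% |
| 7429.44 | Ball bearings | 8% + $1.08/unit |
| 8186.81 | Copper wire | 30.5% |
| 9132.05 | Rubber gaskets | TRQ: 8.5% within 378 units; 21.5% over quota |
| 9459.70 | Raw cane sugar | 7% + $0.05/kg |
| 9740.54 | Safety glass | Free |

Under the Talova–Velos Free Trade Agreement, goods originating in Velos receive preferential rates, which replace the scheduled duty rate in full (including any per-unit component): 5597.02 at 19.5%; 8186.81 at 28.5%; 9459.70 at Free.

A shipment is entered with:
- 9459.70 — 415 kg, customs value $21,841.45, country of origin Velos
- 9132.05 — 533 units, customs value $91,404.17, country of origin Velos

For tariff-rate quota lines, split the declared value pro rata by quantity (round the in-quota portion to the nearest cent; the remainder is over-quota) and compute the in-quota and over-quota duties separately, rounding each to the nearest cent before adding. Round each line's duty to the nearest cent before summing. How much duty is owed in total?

$11,224.87

Line 1 (9459.70, Velos, 415 kg, $21,841.45):
Base rate for 9459.70 is 7% + $0.05/kg.
Origin Velos qualifies under the Talova–Velos agreement and 9459.70 is covered: preferential rate Free applies instead.
Duty = $21,841.45 × 0% = $0.00.
Line 2 (9132.05, Velos, 533 units, $91,404.17):
Code 9132.05 is under a tariff-rate quota (threshold 378 units). In-quota: 378 units at 8.5%; over-quota: 155 units at 21.5%.
Pro-rata value split: in-quota = $91,404.17 × 378/533 = $64,823.22; over-quota = $91,404.17 − $64,823.22 = $26,580.95.
In-quota duty = $64,823.22 × 8.5% = $5,509.97. Over-quota duty = $26,580.95 × 21.5% = $5,714.90.
Line duty = $5,509.97 + $5,714.90 = $11,224.87.
Total = $0.00 + $11,224.87 = $11,224.87.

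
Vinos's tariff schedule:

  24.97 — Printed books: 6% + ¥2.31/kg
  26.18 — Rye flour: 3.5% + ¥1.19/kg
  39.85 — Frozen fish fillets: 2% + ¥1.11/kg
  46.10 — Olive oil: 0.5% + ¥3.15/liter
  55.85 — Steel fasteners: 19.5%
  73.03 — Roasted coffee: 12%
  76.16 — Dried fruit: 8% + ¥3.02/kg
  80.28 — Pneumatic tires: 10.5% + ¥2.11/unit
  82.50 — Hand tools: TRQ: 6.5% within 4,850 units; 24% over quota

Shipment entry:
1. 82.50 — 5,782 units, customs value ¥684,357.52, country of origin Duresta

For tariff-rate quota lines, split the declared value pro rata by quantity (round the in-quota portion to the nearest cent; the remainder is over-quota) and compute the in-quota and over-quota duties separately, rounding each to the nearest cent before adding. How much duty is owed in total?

¥63,787.75

Line 1 (82.50, Duresta, 5,782 units, ¥684,357.52):
Code 82.50 is under a tariff-rate quota (threshold 4,850 units). In-quota: 4,850 units at 6.5%; over-quota: 932 units at 24%.
Pro-rata value split: in-quota = ¥684,357.52 × 4,850/5,782 = ¥574,046.00; over-quota = ¥684,357.52 − ¥574,046.00 = ¥110,311.52.
In-quota duty = ¥574,046.00 × 6.5% = ¥37,312.99. Over-quota duty = ¥110,311.52 × 24% = ¥26,474.76.
Line duty = ¥37,312.99 + ¥26,474.76 = ¥63,787.75.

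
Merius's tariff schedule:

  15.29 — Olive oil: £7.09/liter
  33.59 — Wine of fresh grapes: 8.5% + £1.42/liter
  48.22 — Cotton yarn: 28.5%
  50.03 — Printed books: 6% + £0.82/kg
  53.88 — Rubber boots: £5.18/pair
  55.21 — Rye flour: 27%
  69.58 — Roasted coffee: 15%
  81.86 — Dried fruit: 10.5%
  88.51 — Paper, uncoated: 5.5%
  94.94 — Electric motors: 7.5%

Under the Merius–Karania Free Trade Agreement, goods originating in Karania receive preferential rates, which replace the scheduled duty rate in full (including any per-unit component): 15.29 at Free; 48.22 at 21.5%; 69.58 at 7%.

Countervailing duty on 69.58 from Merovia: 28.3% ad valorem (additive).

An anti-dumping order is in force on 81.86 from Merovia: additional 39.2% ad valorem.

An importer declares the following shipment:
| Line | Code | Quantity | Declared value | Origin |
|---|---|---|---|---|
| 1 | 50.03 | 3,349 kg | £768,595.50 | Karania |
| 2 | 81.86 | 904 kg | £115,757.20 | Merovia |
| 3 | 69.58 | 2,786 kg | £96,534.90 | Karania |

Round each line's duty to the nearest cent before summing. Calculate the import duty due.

£113,150.68

Line 1 (50.03, Karania, 3,349 kg, £768,595.50):
Base rate for 50.03 is 6% + £0.82/kg.
Origin Karania is the FTA partner but 50.03 is not on the preference list; base rate stands.
Duty = £768,595.50 × 6% + 3,349 × £0.82 = £48,861.91.
Line 2 (81.86, Merovia, 904 kg, £115,757.20):
Base rate for 81.86 is 10.5%.
Additional duty on 81.86 from Merovia: +39.2%. Applied ad valorem rate: 10.5% + 39.2% = 49.7%.
Duty = £115,757.20 × 49.7% = £57,531.33.
Line 3 (69.58, Karania, 2,786 kg, £96,534.90):
Base rate for 69.58 is 15%.
Origin Karania qualifies under the Merius–Karania agreement and 69.58 is covered: preferential rate 7% applies instead.
The additional-duty order on 69.58 targets Merovia, not Karania; it does not apply.
Duty = £96,534.90 × 7% = £6,757.44.
Total = £48,861.91 + £57,531.33 + £6,757.44 = £113,150.68.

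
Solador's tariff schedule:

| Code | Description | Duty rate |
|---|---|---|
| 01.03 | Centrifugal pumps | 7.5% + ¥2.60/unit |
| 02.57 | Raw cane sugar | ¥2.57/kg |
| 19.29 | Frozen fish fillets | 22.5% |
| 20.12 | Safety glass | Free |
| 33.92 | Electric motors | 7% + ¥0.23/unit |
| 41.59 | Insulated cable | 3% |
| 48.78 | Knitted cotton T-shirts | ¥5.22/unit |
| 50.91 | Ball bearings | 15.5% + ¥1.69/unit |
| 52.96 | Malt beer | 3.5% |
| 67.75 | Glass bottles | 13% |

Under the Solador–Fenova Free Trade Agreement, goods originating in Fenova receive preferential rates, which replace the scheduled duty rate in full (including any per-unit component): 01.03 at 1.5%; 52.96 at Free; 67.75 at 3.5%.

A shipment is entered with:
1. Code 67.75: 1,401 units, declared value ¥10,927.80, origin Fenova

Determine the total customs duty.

Line 1 (67.75, Fenova, 1,401 units, ¥10,927.80):
Base rate for 67.75 is 13%.
Origin Fenova qualifies under the Solador–Fenova agreement and 67.75 is covered: preferential rate 3.5% applies instead.
Duty = ¥10,927.80 × 3.5% = ¥382.47.

¥382.47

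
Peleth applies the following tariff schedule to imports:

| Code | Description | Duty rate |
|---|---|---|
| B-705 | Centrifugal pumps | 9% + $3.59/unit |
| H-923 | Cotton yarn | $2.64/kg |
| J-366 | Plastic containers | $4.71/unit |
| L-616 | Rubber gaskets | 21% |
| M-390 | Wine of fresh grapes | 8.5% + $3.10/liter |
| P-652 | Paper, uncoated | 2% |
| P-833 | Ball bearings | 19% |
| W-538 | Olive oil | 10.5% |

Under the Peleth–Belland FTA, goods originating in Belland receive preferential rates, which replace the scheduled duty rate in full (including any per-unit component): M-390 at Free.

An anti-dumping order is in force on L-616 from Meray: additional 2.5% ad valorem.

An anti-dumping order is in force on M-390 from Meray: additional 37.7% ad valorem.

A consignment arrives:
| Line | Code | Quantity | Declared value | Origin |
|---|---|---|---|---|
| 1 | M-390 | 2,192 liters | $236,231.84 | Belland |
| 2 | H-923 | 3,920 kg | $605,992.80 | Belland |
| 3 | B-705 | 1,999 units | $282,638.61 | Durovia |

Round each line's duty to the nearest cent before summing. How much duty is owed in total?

Line 1 (M-390, Belland, 2,192 liters, $236,231.84):
Base rate for M-390 is 8.5% + $3.10/liter.
Origin Belland qualifies under the Peleth–Belland agreement and M-390 is covered: preferential rate Free applies instead.
The additional-duty order on M-390 targets Meray, not Belland; it does not apply.
Duty = $236,231.84 × 0% = $0.00.
Line 2 (H-923, Belland, 3,920 kg, $605,992.80):
Base rate for H-923 is $2.64/kg.
Origin Belland is the FTA partner but H-923 is not on the preference list; base rate stands.
Duty = 3,920 × $2.64 = $10,348.80.
Line 3 (B-705, Durovia, 1,999 units, $282,638.61):
Base rate for B-705 is 9% + $3.59/unit.
Duty = $282,638.61 × 9% + 1,999 × $3.59 = $32,613.88.
Total = $0.00 + $10,348.80 + $32,613.88 = $42,962.68.

$42,962.68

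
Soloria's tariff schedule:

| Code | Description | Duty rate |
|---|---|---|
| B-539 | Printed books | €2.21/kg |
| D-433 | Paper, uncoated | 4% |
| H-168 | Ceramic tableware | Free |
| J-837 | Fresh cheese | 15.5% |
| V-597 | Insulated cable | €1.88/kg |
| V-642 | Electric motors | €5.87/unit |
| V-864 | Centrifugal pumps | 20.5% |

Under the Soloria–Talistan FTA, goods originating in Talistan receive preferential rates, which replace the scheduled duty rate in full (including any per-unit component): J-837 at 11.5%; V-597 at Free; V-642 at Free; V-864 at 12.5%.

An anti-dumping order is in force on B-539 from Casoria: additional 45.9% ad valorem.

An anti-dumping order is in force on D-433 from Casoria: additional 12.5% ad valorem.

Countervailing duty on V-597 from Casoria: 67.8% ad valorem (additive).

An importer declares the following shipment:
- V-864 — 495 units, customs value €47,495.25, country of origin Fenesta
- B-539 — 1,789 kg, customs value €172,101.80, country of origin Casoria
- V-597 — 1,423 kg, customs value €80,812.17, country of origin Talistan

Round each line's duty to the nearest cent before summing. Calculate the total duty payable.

Line 1 (V-864, Fenesta, 495 units, €47,495.25):
Base rate for V-864 is 20.5%.
V-864 has an FTA preferential rate, but origin Fenesta is not Talistan; base rate stands.
Duty = €47,495.25 × 20.5% = €9,736.53.
Line 2 (B-539, Casoria, 1,789 kg, €172,101.80):
Base rate for B-539 is €2.21/kg.
Additional duty on B-539 from Casoria: +45.9% ad valorem. Applied ad valorem rate = 45.9%.
Duty = €172,101.80 × 45.9% + 1,789 × €2.21 = €82,948.42.
Line 3 (V-597, Talistan, 1,423 kg, €80,812.17):
Base rate for V-597 is €1.88/kg.
Origin Talistan qualifies under the Soloria–Talistan agreement and V-597 is covered: preferential rate Free applies instead.
The additional-duty order on V-597 targets Casoria, not Talistan; it does not apply.
Duty = €80,812.17 × 0% = €0.00.
Total = €9,736.53 + €82,948.42 + €0.00 = €92,684.95.

€92,684.95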